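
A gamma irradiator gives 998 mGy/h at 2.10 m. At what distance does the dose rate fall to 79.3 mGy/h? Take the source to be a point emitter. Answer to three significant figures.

7.45 m

By the inverse-square law, d₂ = d₁·√(I₁/I₂).
I₁/I₂ = 998/79.3 = 12.59, so d₂ = 2.10 × √12.59 = 7.451 m.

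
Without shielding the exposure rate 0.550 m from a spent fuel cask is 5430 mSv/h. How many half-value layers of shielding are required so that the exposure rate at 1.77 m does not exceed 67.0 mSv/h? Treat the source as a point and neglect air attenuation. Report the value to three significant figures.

2.97 half-value layers

At 1.77 m, distance alone gives 5430 × (0.550/1.77)² = 5430 × 0.09656 = 524.3 mSv/h.
Further attenuation needed: 524.3/67.0 = 7.825.
n = log₂(7.825) = 2.968 half-value layers.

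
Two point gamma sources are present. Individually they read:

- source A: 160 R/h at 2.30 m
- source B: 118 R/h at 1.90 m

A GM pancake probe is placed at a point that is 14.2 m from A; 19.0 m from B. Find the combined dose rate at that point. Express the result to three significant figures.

By superposition, sum each source's inverse-square contribution:
A: 160 × (2.30/14.2)² = 4.198 R/h
B: 118 × (1.90/19.0)² = 1.180 R/h
Total = 4.198 + 1.180 = 5.378 R/h.

5.38 R/h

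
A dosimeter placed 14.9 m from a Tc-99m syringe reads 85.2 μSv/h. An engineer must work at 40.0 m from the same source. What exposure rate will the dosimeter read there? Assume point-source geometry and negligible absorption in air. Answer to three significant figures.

11.8 μSv/h

Using I₁d₁² = I₂d₂², scaling from 14.9 m to 40.0 m:
85.2 × (14.9/40.0)² = 85.2 × 0.1388 = 11.83 μSv/h.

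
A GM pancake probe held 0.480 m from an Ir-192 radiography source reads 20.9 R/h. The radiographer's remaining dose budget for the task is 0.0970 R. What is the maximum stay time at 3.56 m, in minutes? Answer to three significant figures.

Applying the 1/r² law, rate at 3.56 m:
20.9 × (0.480/3.56)² = 20.9 × 0.01818 = 0.3800 R/h.
Stay time = 0.0970 R ÷ 0.3800 R/h = 0.2553 h = 15.32 min.

15.3 min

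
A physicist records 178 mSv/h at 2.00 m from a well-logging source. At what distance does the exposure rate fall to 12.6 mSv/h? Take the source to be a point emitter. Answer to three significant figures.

7.52 m

Since intensity falls as 1/r², d₂ = d₁·√(I₁/I₂).
I₁/I₂ = 178/12.6 = 14.13, so d₂ = 2.00 × √14.13 = 7.518 m.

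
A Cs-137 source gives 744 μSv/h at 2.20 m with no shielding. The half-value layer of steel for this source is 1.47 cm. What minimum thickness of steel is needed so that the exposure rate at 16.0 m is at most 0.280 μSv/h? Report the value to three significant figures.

8.31 cm

At 16.0 m, distance alone gives 744 × (2.20/16.0)² = 744 × 0.01891 = 14.07 μSv/h.
Further attenuation needed: 14.07/0.280 = 50.25.
n = log₂(50.25) = 5.651 half-value layers.
Thickness = 5.651 × 1.47 cm = 8.307 cm.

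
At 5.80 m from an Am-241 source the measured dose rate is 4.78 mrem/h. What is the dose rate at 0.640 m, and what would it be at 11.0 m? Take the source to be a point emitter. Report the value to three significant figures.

393 mrem/h; 1.33 mrem/h

Since intensity falls as 1/r²,
At 0.640 m: (5.80/0.640)² = 82.13, so 4.78 × 82.13 = 392.6 mrem/h
At 11.0 m: 392.6 × (0.640/11.0)² = 392.6 × 0.003385 = 1.329 mrem/h.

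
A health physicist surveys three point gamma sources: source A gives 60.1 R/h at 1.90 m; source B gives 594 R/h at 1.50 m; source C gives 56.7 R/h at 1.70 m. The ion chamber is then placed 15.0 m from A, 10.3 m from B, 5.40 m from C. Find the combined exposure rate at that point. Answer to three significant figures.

By superposition, sum each source's inverse-square contribution:
A: 60.1 × (1.90/15.0)² = 0.9643 R/h
B: 594 × (1.50/10.3)² = 12.60 R/h
C: 56.7 × (1.70/5.40)² = 5.619 R/h
Total = 0.9643 + 12.60 + 5.619 = 19.18 R/h.

19.2 R/h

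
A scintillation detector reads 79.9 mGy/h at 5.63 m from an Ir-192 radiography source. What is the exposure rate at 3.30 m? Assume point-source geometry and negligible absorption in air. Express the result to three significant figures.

Since intensity falls as 1/r², the rate at 3.30 m is
79.9 × (5.63/3.30)² = 79.9 × 2.911 = 232.6 mGy/h.

233 mGy/h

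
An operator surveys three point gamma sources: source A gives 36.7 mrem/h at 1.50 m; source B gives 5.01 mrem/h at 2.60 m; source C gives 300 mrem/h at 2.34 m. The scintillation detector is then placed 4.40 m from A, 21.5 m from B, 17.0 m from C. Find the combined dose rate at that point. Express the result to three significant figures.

By superposition, sum each source's inverse-square contribution:
A: 36.7 × (1.50/4.40)² = 4.265 mrem/h
B: 5.01 × (2.60/21.5)² = 0.07327 mrem/h
C: 300 × (2.34/17.0)² = 5.684 mrem/h
Total = 4.265 + 0.07327 + 5.684 = 10.02 mrem/h.

10.0 mrem/h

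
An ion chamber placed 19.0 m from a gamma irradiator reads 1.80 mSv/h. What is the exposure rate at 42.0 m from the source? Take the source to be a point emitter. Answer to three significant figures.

0.368 mSv/h

By the inverse-square law, scaling from 19.0 m to 42.0 m:
(19.0/42.0)² = 0.2046, so 1.80 × 0.2046 = 0.3683 mSv/h.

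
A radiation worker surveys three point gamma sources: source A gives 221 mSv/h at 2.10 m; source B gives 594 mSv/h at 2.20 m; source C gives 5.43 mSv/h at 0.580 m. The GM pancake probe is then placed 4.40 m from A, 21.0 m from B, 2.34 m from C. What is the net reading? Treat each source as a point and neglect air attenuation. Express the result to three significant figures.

Each source contributes Iᵢ·(dᵢ/rᵢ)²; contributions add.
A: 221 × (2.10/4.40)² = 50.34 mSv/h
B: 594 × (2.20/21.0)² = 6.519 mSv/h
C: 5.43 × (0.580/2.34)² = 0.3336 mSv/h
Total = 50.34 + 6.519 + 0.3336 = 57.19 mSv/h.

57.2 mSv/h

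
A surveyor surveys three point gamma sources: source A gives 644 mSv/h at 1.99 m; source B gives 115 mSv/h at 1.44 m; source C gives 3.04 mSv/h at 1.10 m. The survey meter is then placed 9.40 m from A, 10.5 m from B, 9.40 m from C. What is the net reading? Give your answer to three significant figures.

Each source contributes Iᵢ·(dᵢ/rᵢ)²; contributions add.
A: 644 × (1.99/9.40)² = 28.86 mSv/h
B: 115 × (1.44/10.5)² = 2.163 mSv/h
C: 3.04 × (1.10/9.40)² = 0.04163 mSv/h
Total = 28.86 + 2.163 + 0.04163 = 31.06 mSv/h.

31.1 mSv/h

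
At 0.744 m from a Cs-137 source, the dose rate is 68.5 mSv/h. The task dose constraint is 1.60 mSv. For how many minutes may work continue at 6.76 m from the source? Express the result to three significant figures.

116 min

By the inverse-square law, rate at 6.76 m:
(0.744/6.76)² = 0.01211, so 68.5 × 0.01211 = 0.8295 mSv/h.
Stay time = 1.60 mSv ÷ 0.8295 mSv/h = 1.929 h = 115.7 min.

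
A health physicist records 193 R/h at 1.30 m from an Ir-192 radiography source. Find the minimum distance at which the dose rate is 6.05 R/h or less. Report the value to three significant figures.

7.34 m

Intensity scales as (d₁/d₂)², so d₂ = d₁·√(I₁/I₂).
I₁/I₂ = 193/6.05 = 31.90, so d₂ = 1.30 × √31.90 = 7.342 m.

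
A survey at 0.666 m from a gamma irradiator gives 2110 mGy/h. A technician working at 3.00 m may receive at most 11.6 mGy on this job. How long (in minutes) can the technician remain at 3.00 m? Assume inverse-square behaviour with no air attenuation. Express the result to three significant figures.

Intensity scales as (d₁/d₂)², so rate at 3.00 m:
(0.666/3.00)² = 0.04928, so 2110 × 0.04928 = 104.0 mGy/h.
Stay time = 11.6 mGy ÷ 104.0 mGy/h = 0.1115 h = 6.690 min.

6.69 min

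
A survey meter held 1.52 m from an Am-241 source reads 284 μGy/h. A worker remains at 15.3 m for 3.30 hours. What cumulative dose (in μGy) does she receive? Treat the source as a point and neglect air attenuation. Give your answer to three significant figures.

Intensity scales as (d₁/d₂)², so rate at 15.3 m:
284 × (1.52/15.3)² = 284 × 0.009870 = 2.803 μGy/h.
Dose = rate × time = 2.803 μGy/h × 3.300 h = 9.250 μGy.

9.25 μGy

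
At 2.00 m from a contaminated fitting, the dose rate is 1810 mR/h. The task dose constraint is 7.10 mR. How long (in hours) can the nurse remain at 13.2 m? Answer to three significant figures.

0.171 h

Since intensity falls as 1/r², rate at 13.2 m:
1810 × (2.00/13.2)² = 1810 × 0.02296 = 41.56 mR/h.
Stay time = 7.10 mR ÷ 41.56 mR/h = 0.1708 h.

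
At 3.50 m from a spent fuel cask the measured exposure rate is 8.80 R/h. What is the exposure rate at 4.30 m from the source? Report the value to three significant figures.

5.83 R/h

Intensity scales as (d₁/d₂)², so scaling from 3.50 m to 4.30 m:
8.80 × (3.50/4.30)² = 8.80 × 0.6625 = 5.830 R/h.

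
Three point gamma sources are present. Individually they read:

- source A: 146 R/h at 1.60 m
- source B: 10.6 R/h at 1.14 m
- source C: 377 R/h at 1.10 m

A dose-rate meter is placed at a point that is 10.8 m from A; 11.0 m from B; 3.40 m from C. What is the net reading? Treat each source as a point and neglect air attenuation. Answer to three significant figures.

By superposition, sum each source's inverse-square contribution:
A: 146 × (1.60/10.8)² = 3.204 R/h
B: 10.6 × (1.14/11.0)² = 0.1138 R/h
C: 377 × (1.10/3.40)² = 39.46 R/h
Total = 3.204 + 0.1138 + 39.46 = 42.78 R/h.

42.8 R/h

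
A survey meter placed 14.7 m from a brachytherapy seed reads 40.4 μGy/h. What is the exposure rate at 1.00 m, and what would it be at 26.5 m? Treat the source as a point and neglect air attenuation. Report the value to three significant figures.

8730 μGy/h; 12.4 μGy/h

By the inverse-square law,
At 1.00 m: (14.7/1.00)² = 216.1, so 40.4 × 216.1 = 8730 μGy/h
At 26.5 m: (1.00/26.5)² = 0.001424, so 8730 × 0.001424 = 12.43 μGy/h.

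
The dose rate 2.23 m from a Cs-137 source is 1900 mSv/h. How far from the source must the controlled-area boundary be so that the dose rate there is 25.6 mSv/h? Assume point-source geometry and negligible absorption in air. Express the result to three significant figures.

19.2 m

Since intensity falls as 1/r², d₂ = d₁·√(I₁/I₂).
I₁/I₂ = 1900/25.6 = 74.22, so d₂ = 2.23 × √74.22 = 19.21 m.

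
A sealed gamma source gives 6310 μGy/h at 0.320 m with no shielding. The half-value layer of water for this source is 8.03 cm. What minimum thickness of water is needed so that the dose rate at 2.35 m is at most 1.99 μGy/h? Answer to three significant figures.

47.2 cm

At 2.35 m, distance alone gives (0.320/2.35)² = 0.01854, so 6310 × 0.01854 = 117.0 μGy/h.
Further attenuation needed: 117.0/1.99 = 58.79.
n = log₂(58.79) = 5.877 half-value layers.
Thickness = 5.877 × 8.03 cm = 47.19 cm.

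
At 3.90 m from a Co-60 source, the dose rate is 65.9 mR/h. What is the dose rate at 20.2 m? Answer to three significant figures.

Applying the 1/r² law, the rate at 20.2 m is
65.9 × (3.90/20.2)² = 65.9 × 0.03728 = 2.457 mR/h.

2.46 mR/h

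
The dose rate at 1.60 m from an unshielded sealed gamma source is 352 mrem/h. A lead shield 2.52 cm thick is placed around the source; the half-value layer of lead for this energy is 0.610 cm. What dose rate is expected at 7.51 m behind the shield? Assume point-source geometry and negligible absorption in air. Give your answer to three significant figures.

Distance alone: 352 × (1.60/7.51)² = 352 × 0.04539 = 15.98 mrem/h.
Shield: 2.52/0.610 = 4.131 half-value layers → attenuation 2^(−4.131) = 0.05707.
Combined: 15.98 × 0.05707 = 0.9120 mrem/h.

0.912 mrem/h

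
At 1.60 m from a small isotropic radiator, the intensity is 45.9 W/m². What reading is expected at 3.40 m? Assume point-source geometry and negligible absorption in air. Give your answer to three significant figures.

Since intensity falls as 1/r², the rate at 3.40 m is
(1.60/3.40)² = 0.2215, so 45.9 × 0.2215 = 10.17 W/m².

10.2 W/m²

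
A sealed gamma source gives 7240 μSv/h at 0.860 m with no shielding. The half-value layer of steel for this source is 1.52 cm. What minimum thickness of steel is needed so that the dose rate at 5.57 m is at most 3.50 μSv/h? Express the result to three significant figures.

8.55 cm

At 5.57 m, distance alone gives (0.860/5.57)² = 0.02384, so 7240 × 0.02384 = 172.6 μSv/h.
Further attenuation needed: 172.6/3.50 = 49.31.
n = log₂(49.31) = 5.624 half-value layers.
Thickness = 5.624 × 1.52 cm = 8.548 cm.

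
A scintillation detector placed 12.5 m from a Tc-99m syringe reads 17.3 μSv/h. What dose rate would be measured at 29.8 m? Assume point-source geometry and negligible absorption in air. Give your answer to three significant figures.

By the inverse-square law, scaling from 12.5 m to 29.8 m:
(12.5/29.8)² = 0.1759, so 17.3 × 0.1759 = 3.043 μSv/h.

3.04 μSv/h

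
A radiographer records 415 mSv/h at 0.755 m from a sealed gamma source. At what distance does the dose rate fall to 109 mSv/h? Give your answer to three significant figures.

Intensity scales as (d₁/d₂)², so d₂ = d₁·√(I₁/I₂).
I₁/I₂ = 415/109 = 3.807, so d₂ = 0.755 × √3.807 = 1.473 m.

1.47 m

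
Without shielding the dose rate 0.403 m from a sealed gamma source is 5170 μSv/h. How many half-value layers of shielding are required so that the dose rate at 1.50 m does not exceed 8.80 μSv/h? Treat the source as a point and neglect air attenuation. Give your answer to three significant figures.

At 1.50 m, distance alone gives (0.403/1.50)² = 0.07218, so 5170 × 0.07218 = 373.2 μSv/h.
Further attenuation needed: 373.2/8.80 = 42.41.
n = log₂(42.41) = 5.406 half-value layers.

5.41 half-value layers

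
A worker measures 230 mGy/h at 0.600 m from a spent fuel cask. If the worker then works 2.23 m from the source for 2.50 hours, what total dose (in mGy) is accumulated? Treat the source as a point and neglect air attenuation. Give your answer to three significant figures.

41.6 mGy

By the inverse-square law, rate at 2.23 m:
(0.600/2.23)² = 0.07239, so 230 × 0.07239 = 16.65 mGy/h.
Dose = rate × time = 16.65 mGy/h × 2.500 h = 41.62 mGy.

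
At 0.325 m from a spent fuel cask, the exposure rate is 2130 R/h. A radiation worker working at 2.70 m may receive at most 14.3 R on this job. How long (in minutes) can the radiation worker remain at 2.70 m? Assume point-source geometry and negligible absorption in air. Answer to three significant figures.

By the inverse-square law, rate at 2.70 m:
2130 × (0.325/2.70)² = 2130 × 0.01449 = 30.86 R/h.
Stay time = 14.3 R ÷ 30.86 R/h = 0.4634 h = 27.80 min.

27.8 min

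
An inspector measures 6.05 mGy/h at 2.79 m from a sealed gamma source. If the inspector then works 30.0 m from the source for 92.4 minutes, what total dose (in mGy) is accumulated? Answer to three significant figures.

0.0806 mGy

By the inverse-square law, rate at 30.0 m:
(2.79/30.0)² = 0.008649, so 6.05 × 0.008649 = 0.05233 mGy/h.
Dose = rate × time = 0.05233 mGy/h × 1.540 h = 0.08059 mGy.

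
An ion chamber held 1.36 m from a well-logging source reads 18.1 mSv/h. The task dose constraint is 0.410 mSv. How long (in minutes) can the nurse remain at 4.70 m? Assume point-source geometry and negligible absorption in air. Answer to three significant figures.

Since intensity falls as 1/r², rate at 4.70 m:
18.1 × (1.36/4.70)² = 18.1 × 0.08373 = 1.516 mSv/h.
Stay time = 0.410 mSv ÷ 1.516 mSv/h = 0.2704 h = 16.22 min.

16.2 min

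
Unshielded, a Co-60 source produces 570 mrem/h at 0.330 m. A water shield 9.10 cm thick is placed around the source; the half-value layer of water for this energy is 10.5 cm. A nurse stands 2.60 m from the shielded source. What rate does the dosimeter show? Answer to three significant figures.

Distance alone: (0.330/2.60)² = 0.01611, so 570 × 0.01611 = 9.183 mrem/h.
Shield: 9.10/10.5 = 0.8667 half-value layers → attenuation 2^(−0.8667) = 0.5484.
Combined: 9.183 × 0.5484 = 5.036 mrem/h.

5.04 mrem/h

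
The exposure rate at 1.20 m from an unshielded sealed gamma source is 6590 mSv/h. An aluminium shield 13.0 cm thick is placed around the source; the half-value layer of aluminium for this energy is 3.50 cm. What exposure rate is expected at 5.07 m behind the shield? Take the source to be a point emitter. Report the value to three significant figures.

Distance alone: (1.20/5.07)² = 0.05602, so 6590 × 0.05602 = 369.2 mSv/h.
Shield: 13.0/3.50 = 3.714 half-value layers → attenuation 2^(−3.714) = 0.07620.
Combined: 369.2 × 0.07620 = 28.13 mSv/h.

28.1 mSv/h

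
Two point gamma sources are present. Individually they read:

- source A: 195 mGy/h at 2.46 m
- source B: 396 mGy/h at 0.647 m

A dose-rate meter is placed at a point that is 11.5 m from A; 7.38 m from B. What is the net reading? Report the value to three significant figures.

Each source contributes Iᵢ·(dᵢ/rᵢ)²; contributions add.
A: 195 × (2.46/11.5)² = 8.923 mGy/h
B: 396 × (0.647/7.38)² = 3.044 mGy/h
Total = 8.923 + 3.044 = 11.97 mGy/h.

12.0 mGy/h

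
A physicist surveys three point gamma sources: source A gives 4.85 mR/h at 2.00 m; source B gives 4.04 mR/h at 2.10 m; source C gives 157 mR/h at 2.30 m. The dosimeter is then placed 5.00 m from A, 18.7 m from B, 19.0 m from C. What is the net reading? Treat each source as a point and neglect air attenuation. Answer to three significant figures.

3.13 mR/h

Each source contributes Iᵢ·(dᵢ/rᵢ)²; contributions add.
A: 4.85 × (2.00/5.00)² = 0.7760 mR/h
B: 4.04 × (2.10/18.7)² = 0.05095 mR/h
C: 157 × (2.30/19.0)² = 2.301 mR/h
Total = 0.7760 + 0.05095 + 2.301 = 3.128 mR/h.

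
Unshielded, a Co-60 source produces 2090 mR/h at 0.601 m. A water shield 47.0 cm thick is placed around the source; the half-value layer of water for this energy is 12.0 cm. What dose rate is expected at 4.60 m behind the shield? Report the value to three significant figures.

2.36 mR/h

Distance alone: 2090 × (0.601/4.60)² = 2090 × 0.01707 = 35.68 mR/h.
Shield: 47.0/12.0 = 3.917 half-value layers → attenuation 2^(−3.917) = 0.06620.
Combined: 35.68 × 0.06620 = 2.362 mR/h.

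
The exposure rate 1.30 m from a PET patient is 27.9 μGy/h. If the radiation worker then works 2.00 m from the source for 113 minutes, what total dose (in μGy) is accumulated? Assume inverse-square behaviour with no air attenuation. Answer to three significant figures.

22.2 μGy

Since intensity falls as 1/r², rate at 2.00 m:
(1.30/2.00)² = 0.4225, so 27.9 × 0.4225 = 11.79 μGy/h.
Dose = rate × time = 11.79 μGy/h × 1.883 h = 22.20 μGy.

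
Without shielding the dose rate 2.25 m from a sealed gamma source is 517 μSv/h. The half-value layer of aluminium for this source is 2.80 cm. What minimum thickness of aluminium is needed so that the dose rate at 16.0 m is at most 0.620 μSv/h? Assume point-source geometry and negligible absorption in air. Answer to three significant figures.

At 16.0 m, distance alone gives (2.25/16.0)² = 0.01978, so 517 × 0.01978 = 10.23 μSv/h.
Further attenuation needed: 10.23/0.620 = 16.50.
n = log₂(16.50) = 4.044 half-value layers.
Thickness = 4.044 × 2.80 cm = 11.32 cm.

11.3 cm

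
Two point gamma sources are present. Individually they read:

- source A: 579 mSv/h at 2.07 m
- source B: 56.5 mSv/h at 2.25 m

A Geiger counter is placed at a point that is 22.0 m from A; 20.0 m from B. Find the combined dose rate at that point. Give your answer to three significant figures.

5.84 mSv/h

By superposition, sum each source's inverse-square contribution:
A: 579 × (2.07/22.0)² = 5.126 mSv/h
B: 56.5 × (2.25/20.0)² = 0.7151 mSv/h
Total = 5.126 + 0.7151 = 5.841 mSv/h.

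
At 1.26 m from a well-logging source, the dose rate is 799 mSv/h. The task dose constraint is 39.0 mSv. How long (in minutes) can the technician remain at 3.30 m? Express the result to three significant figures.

Applying the 1/r² law, rate at 3.30 m:
(1.26/3.30)² = 0.1458, so 799 × 0.1458 = 116.5 mSv/h.
Stay time = 39.0 mSv ÷ 116.5 mSv/h = 0.3348 h = 20.09 min.

20.1 min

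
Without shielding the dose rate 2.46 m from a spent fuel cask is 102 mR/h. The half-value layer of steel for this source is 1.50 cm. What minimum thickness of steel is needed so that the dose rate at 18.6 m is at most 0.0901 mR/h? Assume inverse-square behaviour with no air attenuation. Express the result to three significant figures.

At 18.6 m, distance alone gives (2.46/18.6)² = 0.01749, so 102 × 0.01749 = 1.784 mR/h.
Further attenuation needed: 1.784/0.0901 = 19.80.
n = log₂(19.80) = 4.307 half-value layers.
Thickness = 4.307 × 1.50 cm = 6.461 cm.

6.46 cm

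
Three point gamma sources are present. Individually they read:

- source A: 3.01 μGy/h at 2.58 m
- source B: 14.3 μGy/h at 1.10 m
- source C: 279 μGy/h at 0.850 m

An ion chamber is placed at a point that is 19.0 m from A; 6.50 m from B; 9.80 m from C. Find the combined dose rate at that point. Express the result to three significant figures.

Each source contributes Iᵢ·(dᵢ/rᵢ)²; contributions add.
A: 3.01 × (2.58/19.0)² = 0.05550 μGy/h
B: 14.3 × (1.10/6.50)² = 0.4095 μGy/h
C: 279 × (0.850/9.80)² = 2.099 μGy/h
Total = 0.05550 + 0.4095 + 2.099 = 2.564 μGy/h.

2.56 μGy/h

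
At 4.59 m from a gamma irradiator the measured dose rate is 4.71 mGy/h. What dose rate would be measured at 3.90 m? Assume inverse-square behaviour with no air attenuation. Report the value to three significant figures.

Applying the 1/r² law, scaling from 4.59 m to 3.90 m:
4.71 × (4.59/3.90)² = 4.71 × 1.385 = 6.523 mGy/h.

6.52 mGy/h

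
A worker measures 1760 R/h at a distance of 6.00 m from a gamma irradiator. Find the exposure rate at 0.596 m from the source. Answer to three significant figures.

Using I₁d₁² = I₂d₂², the rate at 0.596 m is
(6.00/0.596)² = 101.3, so 1760 × 101.3 = 178300 R/h.

178000 R/h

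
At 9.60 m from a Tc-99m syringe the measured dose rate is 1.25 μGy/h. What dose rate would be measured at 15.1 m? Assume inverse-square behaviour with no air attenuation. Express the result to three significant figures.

0.505 μGy/h

Intensity scales as (d₁/d₂)², so scaling from 9.60 m to 15.1 m:
(9.60/15.1)² = 0.4042, so 1.25 × 0.4042 = 0.5052 μGy/h.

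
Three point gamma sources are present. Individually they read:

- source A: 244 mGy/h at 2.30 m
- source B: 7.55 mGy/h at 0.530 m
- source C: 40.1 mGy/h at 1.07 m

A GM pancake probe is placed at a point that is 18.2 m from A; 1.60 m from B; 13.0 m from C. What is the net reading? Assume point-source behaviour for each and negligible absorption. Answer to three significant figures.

5.00 mGy/h

Each source contributes Iᵢ·(dᵢ/rᵢ)²; contributions add.
A: 244 × (2.30/18.2)² = 3.897 mGy/h
B: 7.55 × (0.530/1.60)² = 0.8284 mGy/h
C: 40.1 × (1.07/13.0)² = 0.2717 mGy/h
Total = 3.897 + 0.8284 + 0.2717 = 4.997 mGy/h.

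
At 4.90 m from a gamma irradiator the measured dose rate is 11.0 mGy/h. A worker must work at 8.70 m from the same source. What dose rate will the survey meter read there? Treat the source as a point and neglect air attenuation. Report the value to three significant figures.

3.49 mGy/h

Using I₁d₁² = I₂d₂², scaling from 4.90 m to 8.70 m:
11.0 × (4.90/8.70)² = 11.0 × 0.3172 = 3.489 mGy/h.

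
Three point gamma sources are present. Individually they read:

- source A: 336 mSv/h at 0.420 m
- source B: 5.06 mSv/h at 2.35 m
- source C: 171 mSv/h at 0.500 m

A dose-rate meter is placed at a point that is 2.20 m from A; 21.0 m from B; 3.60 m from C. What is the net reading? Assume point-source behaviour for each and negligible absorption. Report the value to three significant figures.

Each source contributes Iᵢ·(dᵢ/rᵢ)²; contributions add.
A: 336 × (0.420/2.20)² = 12.25 mSv/h
B: 5.06 × (2.35/21.0)² = 0.06336 mSv/h
C: 171 × (0.500/3.60)² = 3.299 mSv/h
Total = 12.25 + 0.06336 + 3.299 = 15.61 mSv/h.

15.6 mSv/h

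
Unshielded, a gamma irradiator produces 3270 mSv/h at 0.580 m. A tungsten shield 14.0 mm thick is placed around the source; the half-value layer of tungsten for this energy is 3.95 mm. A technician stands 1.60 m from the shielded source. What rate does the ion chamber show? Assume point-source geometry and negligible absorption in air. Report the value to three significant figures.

Distance alone: (0.580/1.60)² = 0.1314, so 3270 × 0.1314 = 429.7 mSv/h.
Shield: 14.0/3.95 = 3.544 half-value layers → attenuation 2^(−3.544) = 0.08573.
Combined: 429.7 × 0.08573 = 36.84 mSv/h.

36.8 mSv/h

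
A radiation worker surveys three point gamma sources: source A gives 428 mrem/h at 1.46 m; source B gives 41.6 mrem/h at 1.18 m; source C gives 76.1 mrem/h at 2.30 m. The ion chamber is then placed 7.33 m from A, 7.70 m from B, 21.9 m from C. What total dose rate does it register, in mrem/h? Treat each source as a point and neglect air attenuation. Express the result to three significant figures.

18.8 mrem/h

Each source contributes Iᵢ·(dᵢ/rᵢ)²; contributions add.
A: 428 × (1.46/7.33)² = 16.98 mrem/h
B: 41.6 × (1.18/7.70)² = 0.9770 mrem/h
C: 76.1 × (2.30/21.9)² = 0.8394 mrem/h
Total = 16.98 + 0.9770 + 0.8394 = 18.80 mrem/h.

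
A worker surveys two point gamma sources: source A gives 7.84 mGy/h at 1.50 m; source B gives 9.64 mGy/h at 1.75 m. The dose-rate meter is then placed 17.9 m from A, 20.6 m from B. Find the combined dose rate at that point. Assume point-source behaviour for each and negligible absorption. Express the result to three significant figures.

By superposition, sum each source's inverse-square contribution:
A: 7.84 × (1.50/17.9)² = 0.05505 mGy/h
B: 9.64 × (1.75/20.6)² = 0.06957 mGy/h
Total = 0.05505 + 0.06957 = 0.1246 mGy/h.

0.125 mGy/h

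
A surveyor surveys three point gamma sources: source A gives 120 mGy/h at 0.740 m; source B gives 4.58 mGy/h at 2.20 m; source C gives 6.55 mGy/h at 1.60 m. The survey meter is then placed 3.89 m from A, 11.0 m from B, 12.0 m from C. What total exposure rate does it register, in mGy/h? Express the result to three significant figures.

4.64 mGy/h

By superposition, sum each source's inverse-square contribution:
A: 120 × (0.740/3.89)² = 4.343 mGy/h
B: 4.58 × (2.20/11.0)² = 0.1832 mGy/h
C: 6.55 × (1.60/12.0)² = 0.1164 mGy/h
Total = 4.343 + 0.1832 + 0.1164 = 4.643 mGy/h.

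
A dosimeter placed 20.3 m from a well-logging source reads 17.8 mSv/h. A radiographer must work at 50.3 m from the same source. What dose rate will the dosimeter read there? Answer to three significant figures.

By the inverse-square law, scaling from 20.3 m to 50.3 m:
(20.3/50.3)² = 0.1629, so 17.8 × 0.1629 = 2.900 mSv/h.

2.90 mSv/h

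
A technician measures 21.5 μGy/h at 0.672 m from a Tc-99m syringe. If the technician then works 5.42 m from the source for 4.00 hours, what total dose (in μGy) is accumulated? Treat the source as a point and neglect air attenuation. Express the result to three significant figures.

1.32 μGy

By the inverse-square law, rate at 5.42 m:
21.5 × (0.672/5.42)² = 21.5 × 0.01537 = 0.3305 μGy/h.
Dose = rate × time = 0.3305 μGy/h × 4.000 h = 1.322 μGy.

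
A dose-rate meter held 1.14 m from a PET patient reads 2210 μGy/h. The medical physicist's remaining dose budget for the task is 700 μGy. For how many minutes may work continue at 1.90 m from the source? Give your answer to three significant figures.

Applying the 1/r² law, rate at 1.90 m:
2210 × (1.14/1.90)² = 2210 × 0.3600 = 795.6 μGy/h.
Stay time = 700 μGy ÷ 795.6 μGy/h = 0.8798 h = 52.79 min.

52.8 min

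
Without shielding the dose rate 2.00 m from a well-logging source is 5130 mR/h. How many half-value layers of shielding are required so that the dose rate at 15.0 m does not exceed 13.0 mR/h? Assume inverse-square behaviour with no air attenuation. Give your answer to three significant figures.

At 15.0 m, distance alone gives (2.00/15.0)² = 0.01778, so 5130 × 0.01778 = 91.21 mR/h.
Further attenuation needed: 91.21/13.0 = 7.016.
n = log₂(7.016) = 2.811 half-value layers.

2.81 half-value layers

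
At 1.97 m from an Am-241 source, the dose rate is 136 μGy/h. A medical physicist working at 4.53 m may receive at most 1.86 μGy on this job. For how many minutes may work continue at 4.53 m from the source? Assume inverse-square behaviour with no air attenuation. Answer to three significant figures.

4.34 min

By the inverse-square law, rate at 4.53 m:
(1.97/4.53)² = 0.1891, so 136 × 0.1891 = 25.72 μGy/h.
Stay time = 1.86 μGy ÷ 25.72 μGy/h = 0.07232 h = 4.339 min.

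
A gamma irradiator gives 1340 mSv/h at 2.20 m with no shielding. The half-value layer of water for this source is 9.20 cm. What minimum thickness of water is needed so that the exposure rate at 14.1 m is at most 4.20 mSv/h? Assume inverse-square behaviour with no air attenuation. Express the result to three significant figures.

At 14.1 m, distance alone gives 1340 × (2.20/14.1)² = 1340 × 0.02434 = 32.62 mSv/h.
Further attenuation needed: 32.62/4.20 = 7.767.
n = log₂(7.767) = 2.957 half-value layers.
Thickness = 2.957 × 9.20 cm = 27.20 cm.

27.2 cm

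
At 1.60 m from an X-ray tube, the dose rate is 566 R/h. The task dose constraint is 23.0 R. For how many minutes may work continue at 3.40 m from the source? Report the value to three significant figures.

11.0 min

Using I₁d₁² = I₂d₂², rate at 3.40 m:
(1.60/3.40)² = 0.2215, so 566 × 0.2215 = 125.4 R/h.
Stay time = 23.0 R ÷ 125.4 R/h = 0.1834 h = 11.00 min.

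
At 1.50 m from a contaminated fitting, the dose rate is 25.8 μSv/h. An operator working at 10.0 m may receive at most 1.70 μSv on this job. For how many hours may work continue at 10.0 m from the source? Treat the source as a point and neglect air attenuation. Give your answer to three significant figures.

2.93 h

By the inverse-square law, rate at 10.0 m:
(1.50/10.0)² = 0.02250, so 25.8 × 0.02250 = 0.5805 μSv/h.
Stay time = 1.70 μSv ÷ 0.5805 μSv/h = 2.929 h.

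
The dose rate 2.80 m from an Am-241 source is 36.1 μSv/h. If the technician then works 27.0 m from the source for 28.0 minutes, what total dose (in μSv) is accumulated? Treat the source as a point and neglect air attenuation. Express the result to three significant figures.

0.181 μSv

Using I₁d₁² = I₂d₂², rate at 27.0 m:
36.1 × (2.80/27.0)² = 36.1 × 0.01075 = 0.3881 μSv/h.
Dose = rate × time = 0.3881 μSv/h × 0.4667 h = 0.1811 μSv.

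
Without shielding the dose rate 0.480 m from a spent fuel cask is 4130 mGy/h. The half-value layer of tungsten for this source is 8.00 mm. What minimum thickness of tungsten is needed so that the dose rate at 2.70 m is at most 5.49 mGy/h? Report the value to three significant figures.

At 2.70 m, distance alone gives (0.480/2.70)² = 0.03160, so 4130 × 0.03160 = 130.5 mGy/h.
Further attenuation needed: 130.5/5.49 = 23.77.
n = log₂(23.77) = 4.571 half-value layers.
Thickness = 4.571 × 8.00 mm = 36.57 mm.

36.6 mm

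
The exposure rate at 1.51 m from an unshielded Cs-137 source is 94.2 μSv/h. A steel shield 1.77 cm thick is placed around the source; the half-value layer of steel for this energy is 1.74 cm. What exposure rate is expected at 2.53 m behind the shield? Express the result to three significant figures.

Distance alone: (1.51/2.53)² = 0.3562, so 94.2 × 0.3562 = 33.55 μSv/h.
Shield: 1.77/1.74 = 1.017 half-value layers → attenuation 2^(−1.017) = 0.4941.
Combined: 33.55 × 0.4941 = 16.58 μSv/h.

16.6 μSv/h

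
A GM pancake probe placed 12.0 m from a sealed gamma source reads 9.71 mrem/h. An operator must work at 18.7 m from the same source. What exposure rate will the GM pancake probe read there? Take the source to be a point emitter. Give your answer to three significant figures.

4.00 mrem/h

Applying the 1/r² law, scaling from 12.0 m to 18.7 m:
9.71 × (12.0/18.7)² = 9.71 × 0.4118 = 3.999 mrem/h.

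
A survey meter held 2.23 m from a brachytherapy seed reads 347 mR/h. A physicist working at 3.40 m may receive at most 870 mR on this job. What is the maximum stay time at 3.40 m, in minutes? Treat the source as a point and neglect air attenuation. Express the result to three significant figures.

350 min

Since intensity falls as 1/r², rate at 3.40 m:
347 × (2.23/3.40)² = 347 × 0.4302 = 149.3 mR/h.
Stay time = 870 mR ÷ 149.3 mR/h = 5.827 h = 349.6 min.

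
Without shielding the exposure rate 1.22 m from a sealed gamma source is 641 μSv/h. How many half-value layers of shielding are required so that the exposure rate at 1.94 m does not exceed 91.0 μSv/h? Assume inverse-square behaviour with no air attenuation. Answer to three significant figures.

At 1.94 m, distance alone gives 641 × (1.22/1.94)² = 641 × 0.3955 = 253.5 μSv/h.
Further attenuation needed: 253.5/91.0 = 2.786.
n = log₂(2.786) = 1.478 half-value layers.

1.48 half-value layers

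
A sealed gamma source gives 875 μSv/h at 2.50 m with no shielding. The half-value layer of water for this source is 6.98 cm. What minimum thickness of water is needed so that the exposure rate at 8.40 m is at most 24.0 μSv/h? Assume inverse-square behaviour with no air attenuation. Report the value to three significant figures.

11.8 cm

At 8.40 m, distance alone gives 875 × (2.50/8.40)² = 875 × 0.08858 = 77.51 μSv/h.
Further attenuation needed: 77.51/24.0 = 3.230.
n = log₂(3.230) = 1.692 half-value layers.
Thickness = 1.692 × 6.98 cm = 11.81 cm.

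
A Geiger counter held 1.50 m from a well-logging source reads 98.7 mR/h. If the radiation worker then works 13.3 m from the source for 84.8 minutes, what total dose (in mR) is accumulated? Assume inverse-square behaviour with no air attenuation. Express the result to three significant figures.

1.77 mR

Using I₁d₁² = I₂d₂², rate at 13.3 m:
98.7 × (1.50/13.3)² = 98.7 × 0.01272 = 1.255 mR/h.
Dose = rate × time = 1.255 mR/h × 1.413 h = 1.773 mR.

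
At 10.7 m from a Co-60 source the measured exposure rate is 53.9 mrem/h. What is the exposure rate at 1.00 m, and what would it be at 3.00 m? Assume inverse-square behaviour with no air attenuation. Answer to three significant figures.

Applying the 1/r² law,
At 1.00 m: 53.9 × (10.7/1.00)² = 53.9 × 114.5 = 6172 mrem/h
At 3.00 m: (1.00/3.00)² = 0.1111, so 6172 × 0.1111 = 685.7 mrem/h.

6170 mrem/h; 686 mrem/h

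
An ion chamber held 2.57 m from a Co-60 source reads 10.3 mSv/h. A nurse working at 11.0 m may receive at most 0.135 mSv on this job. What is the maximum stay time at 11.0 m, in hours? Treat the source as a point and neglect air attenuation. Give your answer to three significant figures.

Using I₁d₁² = I₂d₂², rate at 11.0 m:
10.3 × (2.57/11.0)² = 10.3 × 0.05459 = 0.5623 mSv/h.
Stay time = 0.135 mSv ÷ 0.5623 mSv/h = 0.2401 h.

0.240 h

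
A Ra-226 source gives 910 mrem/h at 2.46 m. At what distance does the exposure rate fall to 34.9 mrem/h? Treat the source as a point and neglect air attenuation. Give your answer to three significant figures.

12.6 m

Applying the 1/r² law, d₂ = d₁·√(I₁/I₂).
I₁/I₂ = 910/34.9 = 26.07, so d₂ = 2.46 × √26.07 = 12.56 m.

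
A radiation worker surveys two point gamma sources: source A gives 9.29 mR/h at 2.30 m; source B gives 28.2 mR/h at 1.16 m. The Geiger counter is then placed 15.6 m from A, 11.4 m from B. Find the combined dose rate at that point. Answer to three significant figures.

By superposition, sum each source's inverse-square contribution:
A: 9.29 × (2.30/15.6)² = 0.2019 mR/h
B: 28.2 × (1.16/11.4)² = 0.2920 mR/h
Total = 0.2019 + 0.2920 = 0.4939 mR/h.

0.494 mR/h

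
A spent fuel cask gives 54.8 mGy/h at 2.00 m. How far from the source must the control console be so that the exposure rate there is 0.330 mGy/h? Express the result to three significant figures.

Using I₁d₁² = I₂d₂², d₂ = d₁·√(I₁/I₂).
I₁/I₂ = 54.8/0.330 = 166.1, so d₂ = 2.00 × √166.1 = 25.78 m.

25.8 m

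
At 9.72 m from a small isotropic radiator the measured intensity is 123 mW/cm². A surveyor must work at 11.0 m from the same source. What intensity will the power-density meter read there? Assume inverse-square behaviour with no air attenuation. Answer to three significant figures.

96.0 mW/cm²

By the inverse-square law, scaling from 9.72 m to 11.0 m:
(9.72/11.0)² = 0.7808, so 123 × 0.7808 = 96.04 mW/cm².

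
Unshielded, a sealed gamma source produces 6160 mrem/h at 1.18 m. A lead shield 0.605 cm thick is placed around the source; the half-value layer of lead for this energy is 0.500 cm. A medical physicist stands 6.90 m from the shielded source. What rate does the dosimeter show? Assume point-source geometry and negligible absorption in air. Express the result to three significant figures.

77.9 mrem/h

Distance alone: 6160 × (1.18/6.90)² = 6160 × 0.02925 = 180.2 mrem/h.
Shield: 0.605/0.500 = 1.210 half-value layers → attenuation 2^(−1.210) = 0.4323.
Combined: 180.2 × 0.4323 = 77.90 mrem/h.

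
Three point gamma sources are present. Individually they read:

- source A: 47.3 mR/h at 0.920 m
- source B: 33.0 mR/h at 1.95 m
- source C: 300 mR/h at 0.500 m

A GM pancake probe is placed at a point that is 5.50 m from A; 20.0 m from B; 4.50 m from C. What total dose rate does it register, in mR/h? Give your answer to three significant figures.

Each source contributes Iᵢ·(dᵢ/rᵢ)²; contributions add.
A: 47.3 × (0.920/5.50)² = 1.323 mR/h
B: 33.0 × (1.95/20.0)² = 0.3137 mR/h
C: 300 × (0.500/4.50)² = 3.704 mR/h
Total = 1.323 + 0.3137 + 3.704 = 5.341 mR/h.

5.34 mR/h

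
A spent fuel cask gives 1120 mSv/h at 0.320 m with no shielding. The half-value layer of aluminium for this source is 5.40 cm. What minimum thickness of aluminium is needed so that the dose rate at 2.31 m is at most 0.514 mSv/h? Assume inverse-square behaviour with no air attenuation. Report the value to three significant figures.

29.1 cm

At 2.31 m, distance alone gives (0.320/2.31)² = 0.01919, so 1120 × 0.01919 = 21.49 mSv/h.
Further attenuation needed: 21.49/0.514 = 41.81.
n = log₂(41.81) = 5.386 half-value layers.
Thickness = 5.386 × 5.40 cm = 29.08 cm.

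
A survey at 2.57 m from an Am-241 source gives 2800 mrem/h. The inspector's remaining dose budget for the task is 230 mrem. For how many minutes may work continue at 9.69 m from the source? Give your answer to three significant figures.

70.1 min

Using I₁d₁² = I₂d₂², rate at 9.69 m:
(2.57/9.69)² = 0.07034, so 2800 × 0.07034 = 197.0 mrem/h.
Stay time = 230 mrem ÷ 197.0 mrem/h = 1.168 h = 70.08 min.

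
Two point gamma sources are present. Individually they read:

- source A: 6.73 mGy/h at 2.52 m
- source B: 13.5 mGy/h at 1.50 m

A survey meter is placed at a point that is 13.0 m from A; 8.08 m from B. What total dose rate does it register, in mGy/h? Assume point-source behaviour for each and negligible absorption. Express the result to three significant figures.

0.718 mGy/h

Each source contributes Iᵢ·(dᵢ/rᵢ)²; contributions add.
A: 6.73 × (2.52/13.0)² = 0.2529 mGy/h
B: 13.5 × (1.50/8.08)² = 0.4653 mGy/h
Total = 0.2529 + 0.4653 = 0.7182 mGy/h.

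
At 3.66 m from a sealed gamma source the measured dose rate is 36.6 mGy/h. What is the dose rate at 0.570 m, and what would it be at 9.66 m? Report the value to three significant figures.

Since intensity falls as 1/r²,
At 0.570 m: 36.6 × (3.66/0.570)² = 36.6 × 41.23 = 1509 mGy/h
At 9.66 m: 1509 × (0.570/9.66)² = 1509 × 0.003482 = 5.254 mGy/h.

1510 mGy/h; 5.25 mGy/h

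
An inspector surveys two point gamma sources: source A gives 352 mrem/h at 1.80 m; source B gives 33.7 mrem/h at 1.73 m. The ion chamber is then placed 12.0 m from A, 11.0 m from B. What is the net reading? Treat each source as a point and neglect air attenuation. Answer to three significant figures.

8.75 mrem/h

By superposition, sum each source's inverse-square contribution:
A: 352 × (1.80/12.0)² = 7.920 mrem/h
B: 33.7 × (1.73/11.0)² = 0.8336 mrem/h
Total = 7.920 + 0.8336 = 8.754 mrem/h.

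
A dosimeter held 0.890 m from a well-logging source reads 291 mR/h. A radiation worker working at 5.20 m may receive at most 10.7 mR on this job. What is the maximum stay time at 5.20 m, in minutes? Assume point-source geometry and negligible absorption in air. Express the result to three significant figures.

By the inverse-square law, rate at 5.20 m:
291 × (0.890/5.20)² = 291 × 0.02929 = 8.523 mR/h.
Stay time = 10.7 mR ÷ 8.523 mR/h = 1.255 h = 75.30 min.

75.3 min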